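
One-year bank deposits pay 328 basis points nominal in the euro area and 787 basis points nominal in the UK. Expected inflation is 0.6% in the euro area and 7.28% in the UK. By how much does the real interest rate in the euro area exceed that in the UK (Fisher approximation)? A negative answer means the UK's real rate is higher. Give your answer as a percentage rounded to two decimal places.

2.09%

The euro area: 3.28% − 0.6% = 2.680%
The UK: 7.87% − 7.28% = 0.590%
Differential = 2.090% → 2.09%.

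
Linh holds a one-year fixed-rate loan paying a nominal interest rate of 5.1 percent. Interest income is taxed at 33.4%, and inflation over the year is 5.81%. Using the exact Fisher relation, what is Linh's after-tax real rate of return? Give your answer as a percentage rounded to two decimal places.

-2.28%

After-tax nominal return = 5.1% × (1 − 0.334) = 3.3966%.
1 + r = 1.033966 / 1.05810 = 0.977191
After-tax real rate = 0.977191 − 1 → -2.28%.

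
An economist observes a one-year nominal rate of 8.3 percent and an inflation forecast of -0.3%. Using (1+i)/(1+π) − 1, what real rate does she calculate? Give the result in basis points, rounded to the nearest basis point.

By the Fisher equation, 1 + r = (1 + i)/(1 + π).
1 + r = 1.08300 / 0.99700 = 1.086259
r = 1.086259 − 1 = 8.6259%, i.e. 863 basis points.

863 basis points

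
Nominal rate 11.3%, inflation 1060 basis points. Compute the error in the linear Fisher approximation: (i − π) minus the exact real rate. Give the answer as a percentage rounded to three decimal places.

0.067%

Approximate: r ≈ 11.300% − 10.600% = 0.7000%
Exact: (1 + 0.1130)/(1 + 0.1060) − 1 = 0.6329%
Error = 0.7000% − 0.6329% = 0.0671% → 0.067%.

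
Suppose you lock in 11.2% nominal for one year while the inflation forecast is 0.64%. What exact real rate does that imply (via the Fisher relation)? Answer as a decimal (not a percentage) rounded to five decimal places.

0.10493

By the Fisher relation, 1 + r = (1 + i)/(1 + π).
1 + r = 1.11200 / 1.00640 = 1.104928
r = 1.104928 − 1 = 10.4928%, i.e. 0.10493.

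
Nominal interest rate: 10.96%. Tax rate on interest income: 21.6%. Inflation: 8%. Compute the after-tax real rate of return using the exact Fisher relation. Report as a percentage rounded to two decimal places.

After-tax nominal return = 10.96% × (1 − 0.216) = 8.59264%.
1 + r = 1.0859264 / 1.08000 = 1.005487
After-tax real rate = 1.005487 − 1 → 0.55%.

0.55%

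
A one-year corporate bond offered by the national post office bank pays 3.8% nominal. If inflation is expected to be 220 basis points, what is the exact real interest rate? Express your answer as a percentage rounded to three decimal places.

1.566%

1 + r = 1.03800 / 1.02200 = 1.015656
r = 1.015656 − 1 = 1.5656%, i.e. 1.566%.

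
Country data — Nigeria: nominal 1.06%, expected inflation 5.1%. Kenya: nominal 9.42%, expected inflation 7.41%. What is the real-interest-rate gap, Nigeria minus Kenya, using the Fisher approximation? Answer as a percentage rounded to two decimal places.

Nigeria: 1.06% − 5.1% = -4.040%
Kenya: 9.42% − 7.41% = 2.010%
Differential = -6.050% → -6.05%.

-6.05%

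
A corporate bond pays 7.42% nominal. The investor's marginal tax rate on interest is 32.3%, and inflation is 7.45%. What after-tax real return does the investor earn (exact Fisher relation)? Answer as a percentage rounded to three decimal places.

-2.258%

After-tax nominal return = 7.42% × (1 − 0.323) = 5.02334%.
1 + r = 1.0502334 / 1.07450 = 0.977416
After-tax real rate = 0.977416 − 1 → -2.258%.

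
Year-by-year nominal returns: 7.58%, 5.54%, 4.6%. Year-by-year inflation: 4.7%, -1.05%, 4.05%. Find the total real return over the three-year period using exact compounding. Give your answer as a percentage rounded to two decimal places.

Compound the nominal returns: 1.0758 × 1.0554 × 1.0460 = 1.187628.
Compound inflation: 1.0470 × 0.9895 × 1.0405 = 1.077965.
Deflate: 1.187628 / 1.077965 = 1.101731.
Total real return = 1.101731 − 1 → 10.17%.

10.17%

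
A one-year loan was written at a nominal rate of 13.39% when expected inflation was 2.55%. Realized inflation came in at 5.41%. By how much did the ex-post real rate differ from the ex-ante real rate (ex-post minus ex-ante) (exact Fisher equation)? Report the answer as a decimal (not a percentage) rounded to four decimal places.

Ex-ante: (1 + 0.1339)/(1 + 0.0255) − 1 = 10.5705%
Ex-post: (1 + 0.1339)/(1 + 0.0541) − 1 = 7.5704%
Difference (ex-post − ex-ante) = -3.0000% → -0.0300.

-0.0300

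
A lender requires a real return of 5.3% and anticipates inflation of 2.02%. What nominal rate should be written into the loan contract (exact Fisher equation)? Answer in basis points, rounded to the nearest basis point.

743 basis points

(1 + i) = (1 + r)(1 + π) = 1.05300 × 1.02020 = 1.0742706
i = 1.0742706 − 1, so the required nominal rate is 743 basis points.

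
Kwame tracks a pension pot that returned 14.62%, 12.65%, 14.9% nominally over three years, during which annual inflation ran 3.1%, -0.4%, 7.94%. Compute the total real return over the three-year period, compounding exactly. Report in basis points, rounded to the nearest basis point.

3385 basis points

Compound the nominal returns: 1.1462 × 1.1265 × 1.1490 = 1.483582.
Compound inflation: 1.0310 × 0.9960 × 1.0794 = 1.108410.
Deflate: 1.483582 / 1.108410 = 1.338478.
Total real return = 1.338478 − 1 → 3385 basis points.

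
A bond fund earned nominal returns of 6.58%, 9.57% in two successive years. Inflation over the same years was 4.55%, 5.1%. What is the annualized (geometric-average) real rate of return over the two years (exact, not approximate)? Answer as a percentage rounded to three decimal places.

Compound the nominal returns: 1.0658 × 1.0957 = 1.16779706.
Compound inflation: 1.0455 × 1.0510 = 1.09882050.
Deflate: 1.16779706 / 1.09882050 = 1.06277327.
Annualized real rate = 1.06277327^(1/2) − 1 = 3.0909% → 3.091%.

3.091%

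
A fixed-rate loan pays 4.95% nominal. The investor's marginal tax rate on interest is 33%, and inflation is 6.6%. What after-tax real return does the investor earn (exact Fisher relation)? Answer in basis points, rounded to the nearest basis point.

-308 basis points

After-tax nominal return = 4.95% × (1 − 0.33) = 3.3165%.
1 + r = 1.033165 / 1.06600 = 0.969198
After-tax real rate = 0.969198 − 1 → -308 basis points.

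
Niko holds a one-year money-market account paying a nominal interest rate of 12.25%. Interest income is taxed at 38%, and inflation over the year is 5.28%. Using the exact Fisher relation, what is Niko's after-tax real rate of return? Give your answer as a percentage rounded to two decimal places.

2.20%

After-tax nominal return = 12.25% × (1 − 0.38) = 7.5950%.
1 + r = 1.07595 / 1.05280 = 1.021989
After-tax real rate = 1.021989 − 1 → 2.20%.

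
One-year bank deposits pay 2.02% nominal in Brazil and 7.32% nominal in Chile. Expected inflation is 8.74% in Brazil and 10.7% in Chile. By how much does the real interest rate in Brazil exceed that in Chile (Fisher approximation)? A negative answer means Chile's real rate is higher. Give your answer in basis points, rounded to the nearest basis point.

Brazil: 2.02% − 8.74% = -6.720%
Chile: 7.32% − 10.7% = -3.380%
Differential = -3.340% → -334 basis points.

-334 basis points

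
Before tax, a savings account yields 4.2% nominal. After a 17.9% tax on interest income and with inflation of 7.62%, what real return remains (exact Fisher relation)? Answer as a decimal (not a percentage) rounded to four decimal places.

After-tax nominal return = 4.2% × (1 − 0.179) = 3.4482%.
1 + r = 1.034482 / 1.07620 = 0.961236
After-tax real rate = 0.961236 − 1 → -0.0388.

-0.0388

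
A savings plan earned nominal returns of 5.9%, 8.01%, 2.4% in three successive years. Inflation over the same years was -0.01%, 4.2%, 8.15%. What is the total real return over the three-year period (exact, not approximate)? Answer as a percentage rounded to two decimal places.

Compound the nominal returns: 1.0590 × 1.0801 × 1.0240 = 1.171278.
Compound inflation: 0.9999 × 1.0420 × 1.0815 = 1.126810.
Deflate: 1.171278 / 1.126810 = 1.039463.
Total real return = 1.039463 − 1 → 3.95%.

3.95%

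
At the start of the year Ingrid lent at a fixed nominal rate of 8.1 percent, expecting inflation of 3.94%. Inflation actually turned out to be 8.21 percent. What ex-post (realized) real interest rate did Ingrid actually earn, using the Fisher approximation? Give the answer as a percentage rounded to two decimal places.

Ex-post: 8.1% − 8.21% = -0.110%
So the realized real rate is -0.11%.

-0.11%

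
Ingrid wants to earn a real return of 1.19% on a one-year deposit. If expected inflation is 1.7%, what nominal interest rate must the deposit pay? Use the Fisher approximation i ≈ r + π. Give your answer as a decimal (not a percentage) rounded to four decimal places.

0.0289

i ≈ r + π = 1.19% + 1.7% = 0.0289.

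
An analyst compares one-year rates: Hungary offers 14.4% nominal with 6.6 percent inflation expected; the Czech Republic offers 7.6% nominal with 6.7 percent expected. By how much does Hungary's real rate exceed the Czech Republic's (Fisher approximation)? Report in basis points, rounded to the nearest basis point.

690 basis points

Hungary: 14.4% − 6.6% = 7.800%
The Czech Republic: 7.6% − 6.7% = 0.900%
Differential = 6.900% → 690 basis points.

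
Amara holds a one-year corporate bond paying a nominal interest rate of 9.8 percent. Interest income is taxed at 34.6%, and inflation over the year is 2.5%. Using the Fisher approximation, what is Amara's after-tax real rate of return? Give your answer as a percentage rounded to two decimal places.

After-tax nominal return = 9.8% × (1 − 0.346) = 6.4092%.
r ≈ 6.4092% − 2.5% → 3.91%.

3.91%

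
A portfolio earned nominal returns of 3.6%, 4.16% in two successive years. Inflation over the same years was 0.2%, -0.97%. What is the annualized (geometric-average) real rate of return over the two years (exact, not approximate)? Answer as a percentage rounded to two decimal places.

Nominal growth factor = 1.0360 × 1.0416 = 1.07909760
Price-level growth factor = 1.0020 × 0.9903 = 0.99228060
Real growth factor = 1.07909760 / 0.99228060 = 1.08749239
Annualized real rate = 1.08749239^(1/2) − 1 = 4.2829% → 4.28%.

4.28%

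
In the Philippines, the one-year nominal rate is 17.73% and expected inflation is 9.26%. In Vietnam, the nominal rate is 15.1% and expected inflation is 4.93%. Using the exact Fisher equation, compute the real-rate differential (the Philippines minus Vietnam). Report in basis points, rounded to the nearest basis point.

-194 basis points

The Philippines: (1 + 0.1773)/(1 + 0.0926) − 1 = 7.7522%
Vietnam: (1 + 0.1510)/(1 + 0.0493) − 1 = 9.6922%
Differential = 7.7522% − 9.6922% = -1.9400% → -194 basis points.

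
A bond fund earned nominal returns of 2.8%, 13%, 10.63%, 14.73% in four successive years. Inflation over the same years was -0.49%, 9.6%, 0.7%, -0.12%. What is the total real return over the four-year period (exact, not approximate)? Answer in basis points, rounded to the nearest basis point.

Compound the nominal returns: 1.0280 × 1.1300 × 1.1063 × 1.1473 = 1.474421.
Compound inflation: 0.9951 × 1.0960 × 1.0070 × 0.9988 = 1.096946.
Deflate: 1.474421 / 1.096946 = 1.344114.
Total real return = 1.344114 − 1 → 3441 basis points.

3441 basis points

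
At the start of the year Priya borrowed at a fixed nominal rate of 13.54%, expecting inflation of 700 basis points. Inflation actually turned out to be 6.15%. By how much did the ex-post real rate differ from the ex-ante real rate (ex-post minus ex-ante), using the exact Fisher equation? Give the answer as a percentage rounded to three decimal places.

Ex-ante: (1 + 0.1354)/(1 + 0.0700) − 1 = 6.1121%
Ex-post: (1 + 0.1354)/(1 + 0.0615) − 1 = 6.9618%
Difference (ex-post − ex-ante) = 0.8497% → 0.850%.

0.850%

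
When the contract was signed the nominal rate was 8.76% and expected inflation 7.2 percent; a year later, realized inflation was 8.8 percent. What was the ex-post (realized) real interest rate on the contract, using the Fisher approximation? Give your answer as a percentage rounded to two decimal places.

Ex-post: 8.76% − 8.8% = -0.040%
So the realized real rate is -0.04%.

-0.04%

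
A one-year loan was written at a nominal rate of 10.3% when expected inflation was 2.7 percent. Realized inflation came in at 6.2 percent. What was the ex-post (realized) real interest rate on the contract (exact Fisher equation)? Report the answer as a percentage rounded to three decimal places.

Ex-post: (1 + 0.1030)/(1 + 0.0620) − 1 = 3.8606%
So the realized real rate is 3.861%.

3.861%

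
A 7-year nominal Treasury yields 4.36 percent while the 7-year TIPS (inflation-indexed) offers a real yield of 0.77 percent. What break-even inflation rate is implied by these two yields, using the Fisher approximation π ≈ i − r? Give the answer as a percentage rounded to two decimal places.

π ≈ i − r = 4.36% − 0.77% → 3.59%.

3.59%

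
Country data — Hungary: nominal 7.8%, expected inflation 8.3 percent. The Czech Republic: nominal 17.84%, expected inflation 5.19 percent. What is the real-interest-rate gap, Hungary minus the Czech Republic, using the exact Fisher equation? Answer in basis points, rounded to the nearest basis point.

Hungary: (1 + 0.0780)/(1 + 0.0830) − 1 = -0.4617%
The Czech Republic: (1 + 0.1784)/(1 + 0.0519) − 1 = 12.0259%
Differential = -0.4617% − 12.0259% = -12.4875% → -1249 basis points.

-1249 basis points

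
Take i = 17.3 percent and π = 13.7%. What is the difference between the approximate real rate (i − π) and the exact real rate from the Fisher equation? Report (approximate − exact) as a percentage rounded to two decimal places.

Approximate: r ≈ 17.300% − 13.700% = 3.6000%
Exact: (1 + 0.1730)/(1 + 0.1370) − 1 = 3.1662%
Error = 3.6000% − 3.1662% = 0.4338% → 0.43%.

0.43%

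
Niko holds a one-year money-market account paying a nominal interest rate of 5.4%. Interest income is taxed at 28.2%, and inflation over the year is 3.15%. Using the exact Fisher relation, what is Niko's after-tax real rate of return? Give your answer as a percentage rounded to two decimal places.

After-tax nominal return = 5.4% × (1 − 0.282) = 3.8772%.
1 + r = 1.038772 / 1.03150 = 1.0070499
After-tax real rate = 1.0070499 − 1 → 0.70%.

0.70%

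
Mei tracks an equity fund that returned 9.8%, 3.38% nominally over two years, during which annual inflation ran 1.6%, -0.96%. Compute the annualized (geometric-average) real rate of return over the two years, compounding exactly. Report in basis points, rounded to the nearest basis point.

621 basis points

Compound the nominal returns: 1.0980 × 1.0338 = 1.13511240.
Compound inflation: 1.0160 × 0.9904 = 1.00624640.
Deflate: 1.13511240 / 1.00624640 = 1.12806605.
Annualized real rate = 1.12806605^(1/2) − 1 = 6.2105% → 621 basis points.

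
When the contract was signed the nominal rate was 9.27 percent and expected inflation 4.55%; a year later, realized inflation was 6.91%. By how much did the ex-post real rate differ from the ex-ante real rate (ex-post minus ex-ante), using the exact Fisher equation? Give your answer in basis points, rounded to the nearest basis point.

Ex-ante: (1 + 0.0927)/(1 + 0.0455) − 1 = 4.5146%
Ex-post: (1 + 0.0927)/(1 + 0.0691) − 1 = 2.2075%
Difference (ex-post − ex-ante) = -2.3071% → -231 basis points.

-231 basis points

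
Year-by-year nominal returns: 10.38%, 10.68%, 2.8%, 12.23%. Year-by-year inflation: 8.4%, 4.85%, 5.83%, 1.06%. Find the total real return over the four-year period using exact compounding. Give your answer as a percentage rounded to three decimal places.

15.951%

Compound the nominal returns: 1.1038 × 1.1068 × 1.0280 × 1.1223 = 1.409489.
Compound inflation: 1.0840 × 1.0485 × 1.0583 × 1.0106 = 1.215586.
Deflate: 1.409489 / 1.215586 = 1.159514.
Total real return = 1.159514 − 1 → 15.951%.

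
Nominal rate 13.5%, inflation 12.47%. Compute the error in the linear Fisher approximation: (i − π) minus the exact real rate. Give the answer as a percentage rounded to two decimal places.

0.11%

Approximate: r ≈ 13.500% − 12.470% = 1.0300%
Exact: (1 + 0.1350)/(1 + 0.1247) − 1 = 0.9158%
Error = 1.0300% − 0.9158% = 0.1142% → 0.11%.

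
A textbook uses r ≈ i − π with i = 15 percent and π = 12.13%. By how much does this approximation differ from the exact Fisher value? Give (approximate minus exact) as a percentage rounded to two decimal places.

0.31%

Approximate: r ≈ 15.000% − 12.130% = 2.8700%
Exact: (1 + 0.1500)/(1 + 0.1213) − 1 = 2.5595%
Error = 2.8700% − 2.5595% = 0.3105% → 0.31%.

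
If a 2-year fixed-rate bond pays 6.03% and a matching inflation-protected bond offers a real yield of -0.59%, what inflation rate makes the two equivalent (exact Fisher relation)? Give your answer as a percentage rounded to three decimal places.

6.659%

(1 + π) = (1 + i)/(1 + r) = 1.06030 / 0.99410 = 1.066593
Break-even inflation = 1.066593 − 1 → 6.659%.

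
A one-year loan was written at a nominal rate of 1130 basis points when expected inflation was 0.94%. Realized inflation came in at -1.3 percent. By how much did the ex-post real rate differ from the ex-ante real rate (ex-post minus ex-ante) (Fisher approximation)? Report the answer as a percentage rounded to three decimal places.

2.240%

Ex-ante: 11.3% − 0.94% = 10.360%
Ex-post: 11.3% − (-1.3%) = 12.600%
Difference (ex-post − ex-ante) = 2.2400% → 2.240%.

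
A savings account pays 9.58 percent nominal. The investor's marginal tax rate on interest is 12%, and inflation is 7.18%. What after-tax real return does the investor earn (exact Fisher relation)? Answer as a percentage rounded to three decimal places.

1.167%

After-tax nominal return = 9.58% × (1 − 0.12) = 8.4304%.
1 + r = 1.084304 / 1.07180 = 1.011666
After-tax real rate = 1.011666 − 1 → 1.167%.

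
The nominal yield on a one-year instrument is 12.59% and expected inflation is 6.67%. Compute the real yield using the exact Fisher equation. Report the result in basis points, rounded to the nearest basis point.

555 basis points

By the Fisher relation, 1 + r = (1 + i)/(1 + π).
1 + r = 1.12590 / 1.06670 = 1.055498
r = 1.055498 − 1 = 5.5498%, i.e. 555 basis points.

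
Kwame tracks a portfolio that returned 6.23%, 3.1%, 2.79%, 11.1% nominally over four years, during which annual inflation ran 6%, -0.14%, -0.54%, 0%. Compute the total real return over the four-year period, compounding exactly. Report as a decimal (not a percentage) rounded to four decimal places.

0.1880

Nominal growth factor = 1.0623 × 1.0310 × 1.0279 × 1.1110 = 1.250751
Price-level growth factor = 1.0600 × 0.9986 × 0.9946 × 1.0000 = 1.052800
Real growth factor = 1.250751 / 1.052800 = 1.188023
Total real return = 1.188023 − 1 → 0.1880.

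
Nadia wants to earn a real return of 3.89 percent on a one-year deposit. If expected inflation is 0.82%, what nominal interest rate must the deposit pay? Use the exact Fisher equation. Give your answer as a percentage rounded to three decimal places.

4.742%

(1 + i) = (1 + r)(1 + π) = 1.03890 × 1.00820 = 1.04741898
i = 1.04741898 − 1, so the required nominal rate is 4.742%.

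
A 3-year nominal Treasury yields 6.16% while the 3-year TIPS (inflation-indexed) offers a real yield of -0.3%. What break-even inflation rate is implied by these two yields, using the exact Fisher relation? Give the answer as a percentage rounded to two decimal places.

(1 + π) = (1 + i)/(1 + r) = 1.06160 / 0.99700 = 1.064794
Break-even inflation = 1.064794 − 1 → 6.48%.

6.48%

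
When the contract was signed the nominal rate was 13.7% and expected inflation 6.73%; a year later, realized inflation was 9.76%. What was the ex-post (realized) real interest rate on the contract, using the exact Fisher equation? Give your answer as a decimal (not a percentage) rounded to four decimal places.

0.0359

Ex-post: (1 + 0.1370)/(1 + 0.0976) − 1 = 3.5897%
So the realized real rate is 0.0359.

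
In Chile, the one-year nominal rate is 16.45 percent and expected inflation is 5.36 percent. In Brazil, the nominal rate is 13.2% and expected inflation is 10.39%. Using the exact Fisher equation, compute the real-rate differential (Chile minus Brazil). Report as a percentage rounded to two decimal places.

7.98%

Chile: (1 + 0.1645)/(1 + 0.0536) − 1 = 10.5258%
Brazil: (1 + 0.1320)/(1 + 0.1039) − 1 = 2.5455%
Differential = 10.5258% − 2.5455% = 7.9803% → 7.98%.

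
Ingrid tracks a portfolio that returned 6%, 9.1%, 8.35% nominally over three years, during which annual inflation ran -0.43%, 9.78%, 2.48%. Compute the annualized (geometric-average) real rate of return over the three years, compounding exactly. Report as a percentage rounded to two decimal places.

3.81%

Nominal growth factor = 1.0600 × 1.0910 × 1.0835 = 1.25302441
Price-level growth factor = 0.9957 × 1.0978 × 1.0248 = 1.12018783
Real growth factor = 1.25302441 / 1.12018783 = 1.11858420
Annualized real rate = 1.11858420^(1/3) − 1 = 3.8061% → 3.81%.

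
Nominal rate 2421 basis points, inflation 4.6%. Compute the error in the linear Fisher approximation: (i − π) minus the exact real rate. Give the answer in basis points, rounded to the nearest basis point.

86 basis points

Approximate: r ≈ 24.210% − 4.600% = 19.6100%
Exact: (1 + 0.2421)/(1 + 0.0460) − 1 = 18.7476%
Error = 19.6100% − 18.7476% = 0.8624% → 86 basis points.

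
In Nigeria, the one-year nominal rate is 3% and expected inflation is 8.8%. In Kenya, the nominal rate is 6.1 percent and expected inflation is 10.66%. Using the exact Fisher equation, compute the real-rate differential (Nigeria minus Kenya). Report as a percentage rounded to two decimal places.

-1.21%

Nigeria: (1 + 0.0300)/(1 + 0.0880) − 1 = -5.3309%
Kenya: (1 + 0.0610)/(1 + 0.1066) − 1 = -4.1207%
Differential = -5.3309% − (-4.1207%) = -1.2102% → -1.21%.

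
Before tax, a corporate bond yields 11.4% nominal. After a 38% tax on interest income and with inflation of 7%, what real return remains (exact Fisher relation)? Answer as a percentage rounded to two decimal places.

0.06%

After-tax nominal return = 11.4% × (1 − 0.38) = 7.0680%.
1 + r = 1.07068 / 1.07000 = 1.000636
After-tax real rate = 1.000636 − 1 → 0.06%.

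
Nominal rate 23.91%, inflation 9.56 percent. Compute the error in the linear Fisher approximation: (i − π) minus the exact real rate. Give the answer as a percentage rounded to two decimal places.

Approximate: r ≈ 23.910% − 9.560% = 14.3500%
Exact: (1 + 0.2391)/(1 + 0.0956) − 1 = 13.0978%
Error = 14.3500% − 13.0978% = 1.2522% → 1.25%.

1.25%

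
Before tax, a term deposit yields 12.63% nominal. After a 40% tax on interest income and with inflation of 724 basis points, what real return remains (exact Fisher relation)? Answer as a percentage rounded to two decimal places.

After-tax nominal return = 12.63% × (1 − 0.4) = 7.5780%.
1 + r = 1.07578 / 1.07240 = 1.003152
After-tax real rate = 1.003152 − 1 → 0.32%.

0.32%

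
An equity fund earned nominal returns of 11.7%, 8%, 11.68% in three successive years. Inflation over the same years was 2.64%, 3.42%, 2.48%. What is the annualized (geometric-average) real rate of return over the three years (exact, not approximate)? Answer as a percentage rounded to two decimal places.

Compound the nominal returns: 1.1170 × 1.0800 × 1.1168 = 1.34726285.
Compound inflation: 1.0264 × 1.0342 × 1.0248 = 1.08782815.
Deflate: 1.34726285 / 1.08782815 = 1.23848868.
Annualized real rate = 1.23848868^(1/3) − 1 = 7.3900% → 7.39%.

7.39%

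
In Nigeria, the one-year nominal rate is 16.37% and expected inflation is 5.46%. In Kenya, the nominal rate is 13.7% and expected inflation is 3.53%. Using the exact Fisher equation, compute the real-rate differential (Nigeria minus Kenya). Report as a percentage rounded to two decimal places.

0.52%

Nigeria: (1 + 0.1637)/(1 + 0.0546) − 1 = 10.3452%
Kenya: (1 + 0.1370)/(1 + 0.0353) − 1 = 9.8232%
Differential = 10.3452% − 9.8232% = 0.5219% → 0.52%.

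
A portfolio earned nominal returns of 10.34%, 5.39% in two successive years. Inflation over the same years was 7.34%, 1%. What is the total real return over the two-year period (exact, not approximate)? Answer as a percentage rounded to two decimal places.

Compound the nominal returns: 1.1034 × 1.0539 = 1.162873.
Compound inflation: 1.0734 × 1.0100 = 1.084134.
Deflate: 1.162873 / 1.084134 = 1.072629.
Total real return = 1.072629 − 1 → 7.26%.

7.26%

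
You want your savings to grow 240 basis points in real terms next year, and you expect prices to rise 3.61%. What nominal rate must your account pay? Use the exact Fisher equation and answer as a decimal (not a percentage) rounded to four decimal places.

(1 + i) = (1 + r)(1 + π) = 1.02400 × 1.03610 = 1.0609664
i = 1.0609664 − 1, so the required nominal rate is 0.0610.

0.0610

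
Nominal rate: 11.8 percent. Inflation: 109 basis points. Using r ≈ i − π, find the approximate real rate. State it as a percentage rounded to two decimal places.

10.71%

r ≈ i − π = 11.8% − 1.09% = 10.71%.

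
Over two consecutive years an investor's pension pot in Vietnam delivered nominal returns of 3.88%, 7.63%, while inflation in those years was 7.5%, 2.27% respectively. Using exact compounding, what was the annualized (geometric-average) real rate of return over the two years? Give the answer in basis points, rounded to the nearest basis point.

84 basis points

Nominal growth factor = 1.0388 × 1.0763 = 1.118060440
Price-level growth factor = 1.0750 × 1.0227 = 1.099402500
Real growth factor = 1.118060440 / 1.099402500 = 1.016970982
Annualized real rate = 1.016970982^(1/2) − 1 = 0.84498% → 84 basis points.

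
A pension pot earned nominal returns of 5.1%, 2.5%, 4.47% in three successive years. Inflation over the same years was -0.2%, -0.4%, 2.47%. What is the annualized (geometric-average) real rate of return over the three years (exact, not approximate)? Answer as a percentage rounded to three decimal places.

Nominal growth factor = 1.0510 × 1.0250 × 1.0447 = 1.12542919
Price-level growth factor = 0.9980 × 0.9960 × 1.0247 = 1.01856000
Real growth factor = 1.12542919 / 1.01856000 = 1.10492185
Annualized real rate = 1.10492185^(1/3) − 1 = 3.3817% → 3.382%.

3.382%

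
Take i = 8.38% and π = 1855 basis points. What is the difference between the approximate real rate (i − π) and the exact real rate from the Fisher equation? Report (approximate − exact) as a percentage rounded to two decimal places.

-1.59%

Approximate: r ≈ 8.380% − 18.550% = -10.1700%
Exact: (1 + 0.0838)/(1 + 0.1855) − 1 = -8.5787%
Error = -10.1700% − (-8.5787%) = -1.5913% → -1.59%.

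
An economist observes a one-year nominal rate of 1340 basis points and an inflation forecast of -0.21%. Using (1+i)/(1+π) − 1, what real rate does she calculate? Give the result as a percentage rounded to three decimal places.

13.639%

1 + r = 1.13400 / 0.99790 = 1.136386
r = 1.136386 − 1 = 13.6386%, i.e. 13.639%.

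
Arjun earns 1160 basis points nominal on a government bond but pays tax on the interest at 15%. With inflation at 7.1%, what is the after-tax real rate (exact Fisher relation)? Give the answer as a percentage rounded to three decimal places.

2.577%

After-tax nominal return = 11.6% × (1 − 0.15) = 9.8600%.
1 + r = 1.09860 / 1.07100 = 1.025770
After-tax real rate = 1.025770 − 1 → 2.577%.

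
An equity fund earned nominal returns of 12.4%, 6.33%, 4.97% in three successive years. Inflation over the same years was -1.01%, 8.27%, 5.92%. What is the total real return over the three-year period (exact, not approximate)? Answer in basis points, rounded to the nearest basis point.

1051 basis points

Nominal growth factor = 1.1240 × 1.0633 × 1.0497 = 1.254548
Price-level growth factor = 0.9899 × 1.0827 × 1.0592 = 1.135213
Real growth factor = 1.254548 / 1.135213 = 1.105121
Total real return = 1.105121 − 1 → 1051 basis points.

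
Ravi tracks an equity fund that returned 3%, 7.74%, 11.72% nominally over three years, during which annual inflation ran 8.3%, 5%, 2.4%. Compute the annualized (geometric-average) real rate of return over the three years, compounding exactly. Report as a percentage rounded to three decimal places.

2.112%

Compound the nominal returns: 1.0300 × 1.0774 × 1.1172 = 1.23978142.
Compound inflation: 1.0830 × 1.0500 × 1.0240 = 1.16444160.
Deflate: 1.23978142 / 1.16444160 = 1.06470038.
Annualized real rate = 1.06470038^(1/3) − 1 = 2.1118% → 2.112%.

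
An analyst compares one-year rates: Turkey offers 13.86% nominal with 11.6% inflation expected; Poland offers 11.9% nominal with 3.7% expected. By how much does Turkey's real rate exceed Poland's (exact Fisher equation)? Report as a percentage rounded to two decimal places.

Turkey: (1 + 0.1386)/(1 + 0.1160) − 1 = 2.0251%
Poland: (1 + 0.1190)/(1 + 0.0370) − 1 = 7.9074%
Differential = 2.0251% − 7.9074% = -5.8823% → -5.88%.

-5.88%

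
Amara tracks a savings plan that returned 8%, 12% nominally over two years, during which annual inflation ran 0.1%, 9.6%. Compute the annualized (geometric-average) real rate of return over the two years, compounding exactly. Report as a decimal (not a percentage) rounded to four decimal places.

0.0500

Nominal growth factor = 1.0800 × 1.1200 = 1.20960000
Price-level growth factor = 1.0010 × 1.0960 = 1.09709600
Real growth factor = 1.20960000 / 1.09709600 = 1.10254709
Annualized real rate = 1.10254709^(1/2) − 1 = 5.0022% → 0.0500.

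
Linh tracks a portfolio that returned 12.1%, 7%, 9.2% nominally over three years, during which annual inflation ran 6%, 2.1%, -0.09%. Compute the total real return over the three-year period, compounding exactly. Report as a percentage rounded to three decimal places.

21.136%

Nominal growth factor = 1.1210 × 1.0700 × 1.0920 = 1.3098212
Price-level growth factor = 1.0600 × 1.0210 × 0.9991 = 1.0812860
Real growth factor = 1.3098212 / 1.0812860 = 1.2113551
Total real return = 1.2113551 − 1 → 21.136%.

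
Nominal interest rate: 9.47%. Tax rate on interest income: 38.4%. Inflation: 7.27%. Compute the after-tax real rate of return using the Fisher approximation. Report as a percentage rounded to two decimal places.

-1.44%

After-tax nominal return = 9.47% × (1 − 0.384) = 5.83352%.
r ≈ 5.83352% − 7.27% → -1.44%.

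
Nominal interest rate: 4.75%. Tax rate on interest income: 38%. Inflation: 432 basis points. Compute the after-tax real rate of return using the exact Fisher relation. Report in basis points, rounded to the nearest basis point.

After-tax nominal return = 4.75% × (1 − 0.38) = 2.9450%.
1 + r = 1.02945 / 1.04320 = 0.986819
After-tax real rate = 0.986819 − 1 → -132 basis points.

-132 basis points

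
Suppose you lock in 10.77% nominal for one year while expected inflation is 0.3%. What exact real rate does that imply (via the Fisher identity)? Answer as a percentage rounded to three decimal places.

1 + r = 1.10770 / 1.00300 = 1.104387
r = 1.104387 − 1 = 10.4387%, i.e. 10.439%.

10.439%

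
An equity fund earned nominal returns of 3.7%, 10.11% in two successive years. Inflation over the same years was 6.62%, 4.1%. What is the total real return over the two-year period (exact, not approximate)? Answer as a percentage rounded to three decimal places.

2.876%

Nominal growth factor = 1.0370 × 1.1011 = 1.1418407
Price-level growth factor = 1.0662 × 1.0410 = 1.1099142
Real growth factor = 1.1418407 / 1.1099142 = 1.0287648
Total real return = 1.0287648 − 1 → 2.876%.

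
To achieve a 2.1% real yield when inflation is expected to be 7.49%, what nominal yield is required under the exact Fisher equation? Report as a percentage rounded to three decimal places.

9.747%

(1 + i) = (1 + r)(1 + π) = 1.02100 × 1.07490 = 1.0974729
i = 1.0974729 − 1, so the required nominal rate is 9.747%.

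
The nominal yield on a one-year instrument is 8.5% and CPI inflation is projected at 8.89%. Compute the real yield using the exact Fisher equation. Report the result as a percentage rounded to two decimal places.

1 + r = 1.08500 / 1.08890 = 0.996418
r = 0.996418 − 1 = -0.3582%, i.e. -0.36%.

-0.36%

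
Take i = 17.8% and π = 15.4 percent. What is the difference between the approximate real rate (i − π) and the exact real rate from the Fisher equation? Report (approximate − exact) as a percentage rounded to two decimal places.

0.32%

Approximate: r ≈ 17.800% − 15.400% = 2.4000%
Exact: (1 + 0.1780)/(1 + 0.1540) − 1 = 2.0797%
Error = 2.4000% − 2.0797% = 0.3203% → 0.32%.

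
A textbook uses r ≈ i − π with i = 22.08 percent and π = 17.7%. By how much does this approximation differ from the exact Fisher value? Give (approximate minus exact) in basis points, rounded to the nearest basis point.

Approximate: r ≈ 22.080% − 17.700% = 4.3800%
Exact: (1 + 0.2208)/(1 + 0.1770) − 1 = 3.7213%
Error = 4.3800% − 3.7213% = 0.6587% → 66 basis points.

66 basis points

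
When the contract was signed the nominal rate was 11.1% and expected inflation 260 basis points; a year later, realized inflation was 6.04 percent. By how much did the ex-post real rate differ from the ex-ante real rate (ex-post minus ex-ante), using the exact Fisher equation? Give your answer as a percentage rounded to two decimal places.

-3.51%

Ex-ante: (1 + 0.1110)/(1 + 0.0260) − 1 = 8.2846%
Ex-post: (1 + 0.1110)/(1 + 0.0604) − 1 = 4.7718%
Difference (ex-post − ex-ante) = -3.5128% → -3.51%.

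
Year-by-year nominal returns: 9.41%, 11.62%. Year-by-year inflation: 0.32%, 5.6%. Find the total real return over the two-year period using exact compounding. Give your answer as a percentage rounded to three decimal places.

Nominal growth factor = 1.0941 × 1.1162 = 1.221234
Price-level growth factor = 1.0032 × 1.0560 = 1.059379
Real growth factor = 1.221234 / 1.059379 = 1.152783
Total real return = 1.152783 − 1 → 15.278%.

15.278%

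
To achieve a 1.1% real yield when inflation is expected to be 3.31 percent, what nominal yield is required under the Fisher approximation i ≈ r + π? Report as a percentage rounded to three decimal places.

i ≈ r + π = 1.1% + 3.31% = 4.410%.

4.410%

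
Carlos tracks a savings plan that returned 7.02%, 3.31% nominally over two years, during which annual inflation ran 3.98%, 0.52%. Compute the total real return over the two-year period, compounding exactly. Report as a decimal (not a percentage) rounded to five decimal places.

0.05780

Compound the nominal returns: 1.0702 × 1.0331 = 1.105624.
Compound inflation: 1.0398 × 1.0052 = 1.045207.
Deflate: 1.105624 / 1.045207 = 1.057804.
Total real return = 1.057804 − 1 → 0.05780.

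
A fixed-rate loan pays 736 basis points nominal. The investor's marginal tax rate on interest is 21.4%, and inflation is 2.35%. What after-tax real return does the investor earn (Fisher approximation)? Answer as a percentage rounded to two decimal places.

After-tax nominal return = 7.36% × (1 − 0.214) = 5.78496%.
r ≈ 5.78496% − 2.35% → 3.43%.

3.43%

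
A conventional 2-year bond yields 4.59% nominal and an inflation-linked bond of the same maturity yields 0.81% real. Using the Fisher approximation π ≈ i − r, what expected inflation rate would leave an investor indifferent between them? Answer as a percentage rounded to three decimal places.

π ≈ i − r = 4.59% − 0.81% → 3.780%.

3.780%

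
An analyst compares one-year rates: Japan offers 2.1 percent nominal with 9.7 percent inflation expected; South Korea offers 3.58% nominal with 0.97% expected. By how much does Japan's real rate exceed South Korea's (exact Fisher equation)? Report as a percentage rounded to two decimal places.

Japan: (1 + 0.0210)/(1 + 0.0970) − 1 = -6.9280%
South Korea: (1 + 0.0358)/(1 + 0.0097) − 1 = 2.5849%
Differential = -6.9280% − 2.5849% = -9.5129% → -9.51%.

-9.51%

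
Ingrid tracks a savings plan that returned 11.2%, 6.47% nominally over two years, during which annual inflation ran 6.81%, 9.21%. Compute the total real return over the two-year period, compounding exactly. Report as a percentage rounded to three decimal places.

Nominal growth factor = 1.1120 × 1.0647 = 1.183946
Price-level growth factor = 1.0681 × 1.0921 = 1.166472
Real growth factor = 1.183946 / 1.166472 = 1.014981
Total real return = 1.014981 − 1 → 1.498%.

1.498%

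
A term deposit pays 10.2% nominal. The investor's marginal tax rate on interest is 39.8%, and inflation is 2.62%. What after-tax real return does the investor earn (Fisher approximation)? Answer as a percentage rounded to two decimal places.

After-tax nominal return = 10.2% × (1 − 0.398) = 6.1404%.
r ≈ 6.1404% − 2.62% → 3.52%.

3.52%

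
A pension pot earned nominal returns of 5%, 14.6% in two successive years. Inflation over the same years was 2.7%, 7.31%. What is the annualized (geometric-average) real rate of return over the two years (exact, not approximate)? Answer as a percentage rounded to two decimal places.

Nominal growth factor = 1.0500 × 1.1460 = 1.20330000
Price-level growth factor = 1.0270 × 1.0731 = 1.10207370
Real growth factor = 1.20330000 / 1.10207370 = 1.09185075
Annualized real rate = 1.09185075^(1/2) − 1 = 4.4917% → 4.49%.

4.49%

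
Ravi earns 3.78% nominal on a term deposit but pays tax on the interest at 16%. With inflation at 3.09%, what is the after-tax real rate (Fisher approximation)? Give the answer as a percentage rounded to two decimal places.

After-tax nominal return = 3.78% × (1 − 0.16) = 3.1752%.
r ≈ 3.1752% − 3.09% → 0.09%.

0.09%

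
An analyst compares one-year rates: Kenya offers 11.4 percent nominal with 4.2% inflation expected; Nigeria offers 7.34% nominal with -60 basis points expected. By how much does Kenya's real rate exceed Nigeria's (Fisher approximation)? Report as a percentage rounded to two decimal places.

-0.74%

Kenya: 11.4% − 4.2% = 7.200%
Nigeria: 7.34% − (-0.6%) = 7.940%
Differential = -0.740% → -0.74%.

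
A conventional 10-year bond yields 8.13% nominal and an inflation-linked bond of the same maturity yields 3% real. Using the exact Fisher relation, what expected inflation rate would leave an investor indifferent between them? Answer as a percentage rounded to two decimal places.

4.98%

(1 + π) = (1 + i)/(1 + r) = 1.08130 / 1.03000 = 1.049806
Break-even inflation = 1.049806 − 1 → 4.98%.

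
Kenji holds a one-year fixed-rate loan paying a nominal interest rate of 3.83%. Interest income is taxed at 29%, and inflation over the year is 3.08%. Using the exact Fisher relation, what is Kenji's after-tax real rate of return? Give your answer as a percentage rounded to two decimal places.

-0.35%

After-tax nominal return = 3.83% × (1 − 0.29) = 2.7193%.
1 + r = 1.027193 / 1.03080 = 0.996501
After-tax real rate = 0.996501 − 1 → -0.35%.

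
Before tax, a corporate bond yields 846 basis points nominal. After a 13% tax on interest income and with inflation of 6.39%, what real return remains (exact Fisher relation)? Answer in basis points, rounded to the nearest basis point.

91 basis points

After-tax nominal return = 8.46% × (1 − 0.13) = 7.3602%.
1 + r = 1.073602 / 1.06390 = 1.009119
After-tax real rate = 1.009119 − 1 → 91 basis points.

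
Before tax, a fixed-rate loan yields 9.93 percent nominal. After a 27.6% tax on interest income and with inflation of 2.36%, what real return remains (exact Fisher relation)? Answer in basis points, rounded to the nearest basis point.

After-tax nominal return = 9.93% × (1 − 0.276) = 7.18932%.
1 + r = 1.0718932 / 1.02360 = 1.047180
After-tax real rate = 1.047180 − 1 → 472 basis points.

472 basis points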